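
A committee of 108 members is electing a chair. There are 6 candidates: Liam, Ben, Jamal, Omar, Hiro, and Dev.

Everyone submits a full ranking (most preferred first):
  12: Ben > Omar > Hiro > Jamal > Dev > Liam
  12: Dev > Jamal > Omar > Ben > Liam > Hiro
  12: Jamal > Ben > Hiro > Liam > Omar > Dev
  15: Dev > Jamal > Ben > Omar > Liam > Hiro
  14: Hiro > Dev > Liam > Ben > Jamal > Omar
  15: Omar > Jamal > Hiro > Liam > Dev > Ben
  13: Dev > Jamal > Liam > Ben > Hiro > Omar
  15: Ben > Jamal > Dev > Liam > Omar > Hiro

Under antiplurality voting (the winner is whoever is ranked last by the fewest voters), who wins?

Jamal

Last-place votes: Liam 12, Ben 15, Jamal 0, Omar 27, Hiro 42, Dev 12.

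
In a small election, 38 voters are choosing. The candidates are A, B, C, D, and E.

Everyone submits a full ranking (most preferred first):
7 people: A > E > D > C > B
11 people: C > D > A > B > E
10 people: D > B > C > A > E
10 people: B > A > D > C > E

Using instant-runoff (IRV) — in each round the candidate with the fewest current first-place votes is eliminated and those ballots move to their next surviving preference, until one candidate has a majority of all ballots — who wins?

Round 1: A 7, B 10, C 11, D 10, E 0. E eliminated.
Round 2: A 7, B 10, C 11, D 10. A eliminated.
Round 3: B 10, C 11, D 17. B eliminated.
Round 4: C 11, D 27. D has a majority (≥20).

D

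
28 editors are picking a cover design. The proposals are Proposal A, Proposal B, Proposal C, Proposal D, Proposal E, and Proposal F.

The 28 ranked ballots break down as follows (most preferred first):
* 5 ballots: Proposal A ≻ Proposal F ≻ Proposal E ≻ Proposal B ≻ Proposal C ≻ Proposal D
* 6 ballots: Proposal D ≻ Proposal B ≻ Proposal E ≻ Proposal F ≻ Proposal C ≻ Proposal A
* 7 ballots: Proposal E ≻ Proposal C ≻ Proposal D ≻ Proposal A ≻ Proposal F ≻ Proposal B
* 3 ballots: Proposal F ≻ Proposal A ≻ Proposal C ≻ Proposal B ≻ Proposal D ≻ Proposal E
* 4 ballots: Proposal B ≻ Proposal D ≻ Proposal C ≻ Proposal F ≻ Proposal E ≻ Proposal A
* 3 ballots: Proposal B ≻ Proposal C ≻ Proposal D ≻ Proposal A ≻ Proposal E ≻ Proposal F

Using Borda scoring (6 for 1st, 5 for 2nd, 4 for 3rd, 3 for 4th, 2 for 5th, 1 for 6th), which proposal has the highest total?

Proposal A: 5×6 + 6×1 + 7×3 + 3×5 + 4×1 + 3×3 = 85
Proposal B: 5×3 + 6×5 + 7×1 + 3×3 + 4×6 + 3×6 = 103
Proposal C: 5×2 + 6×2 + 7×5 + 3×4 + 4×4 + 3×5 = 100
Proposal D: 5×1 + 6×6 + 7×4 + 3×2 + 4×5 + 3×4 = 107
Proposal E: 5×4 + 6×4 + 7×6 + 3×1 + 4×2 + 3×2 = 103
Proposal F: 5×5 + 6×3 + 7×2 + 3×6 + 4×3 + 3×1 = 90

Proposal D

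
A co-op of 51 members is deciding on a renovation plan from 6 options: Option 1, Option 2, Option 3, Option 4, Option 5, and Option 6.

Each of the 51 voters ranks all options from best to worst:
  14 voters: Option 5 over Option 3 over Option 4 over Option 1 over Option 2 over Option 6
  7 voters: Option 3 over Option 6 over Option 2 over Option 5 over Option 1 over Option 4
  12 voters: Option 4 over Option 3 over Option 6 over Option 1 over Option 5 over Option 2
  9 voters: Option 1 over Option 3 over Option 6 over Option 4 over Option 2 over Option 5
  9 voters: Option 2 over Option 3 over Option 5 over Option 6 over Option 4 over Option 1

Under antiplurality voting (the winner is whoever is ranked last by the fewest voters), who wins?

Option 3

Last-place votes: Option 1 9, Option 2 12, Option 3 0, Option 4 7, Option 5 9, Option 6 14.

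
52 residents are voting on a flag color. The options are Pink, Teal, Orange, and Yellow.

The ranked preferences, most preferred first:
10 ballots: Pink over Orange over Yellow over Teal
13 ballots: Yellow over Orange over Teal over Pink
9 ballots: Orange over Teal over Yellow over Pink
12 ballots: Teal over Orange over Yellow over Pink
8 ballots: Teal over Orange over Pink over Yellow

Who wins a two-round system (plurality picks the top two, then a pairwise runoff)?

Round 1 first-place votes: Pink 10, Teal 20, Orange 9, Yellow 13. Teal and Yellow advance.
Runoff: Teal is ranked above Yellow on 29 ballots, Yellow above Teal on 23.

Teal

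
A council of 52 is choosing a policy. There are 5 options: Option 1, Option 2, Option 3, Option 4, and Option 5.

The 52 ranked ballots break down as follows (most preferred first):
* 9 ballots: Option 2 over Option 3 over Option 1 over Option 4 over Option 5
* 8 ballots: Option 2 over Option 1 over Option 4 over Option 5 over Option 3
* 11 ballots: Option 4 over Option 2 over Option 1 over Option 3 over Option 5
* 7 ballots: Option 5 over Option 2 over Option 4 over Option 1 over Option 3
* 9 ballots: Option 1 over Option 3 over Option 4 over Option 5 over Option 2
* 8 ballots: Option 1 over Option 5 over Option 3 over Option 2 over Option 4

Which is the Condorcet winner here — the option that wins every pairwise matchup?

Option 2

Option 2 vs Option 1: 35–17
Option 2 vs Option 3: 35–17
Option 2 vs Option 4: 32–20
Option 2 vs Option 5: 28–24
Option 2 beats every other option.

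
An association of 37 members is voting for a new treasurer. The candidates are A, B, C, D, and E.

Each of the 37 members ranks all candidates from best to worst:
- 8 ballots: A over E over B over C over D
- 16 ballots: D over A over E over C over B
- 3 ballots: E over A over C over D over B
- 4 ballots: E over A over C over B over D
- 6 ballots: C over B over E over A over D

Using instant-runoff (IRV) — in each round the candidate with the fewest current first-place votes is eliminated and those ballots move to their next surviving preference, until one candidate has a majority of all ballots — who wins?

E

Round 1: A 8, B 0, C 6, D 16, E 7. B eliminated.
Round 2: A 8, C 6, D 16, E 7. C eliminated.
Round 3: A 8, D 16, E 13. A eliminated.
Round 4: D 16, E 21. E has a majority (≥19).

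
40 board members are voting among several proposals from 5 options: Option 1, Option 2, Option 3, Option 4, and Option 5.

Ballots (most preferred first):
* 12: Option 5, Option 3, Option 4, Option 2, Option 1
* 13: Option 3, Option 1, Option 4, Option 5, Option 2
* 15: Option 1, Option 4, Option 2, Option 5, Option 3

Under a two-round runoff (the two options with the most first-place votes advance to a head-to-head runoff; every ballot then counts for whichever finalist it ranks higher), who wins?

Option 3

Round 1 first-place votes: Option 1 15, Option 2 0, Option 3 13, Option 4 0, Option 5 12. Option 1 and Option 3 advance.
Runoff: Option 1 is ranked above Option 3 on 15 ballots, Option 3 above Option 1 on 25.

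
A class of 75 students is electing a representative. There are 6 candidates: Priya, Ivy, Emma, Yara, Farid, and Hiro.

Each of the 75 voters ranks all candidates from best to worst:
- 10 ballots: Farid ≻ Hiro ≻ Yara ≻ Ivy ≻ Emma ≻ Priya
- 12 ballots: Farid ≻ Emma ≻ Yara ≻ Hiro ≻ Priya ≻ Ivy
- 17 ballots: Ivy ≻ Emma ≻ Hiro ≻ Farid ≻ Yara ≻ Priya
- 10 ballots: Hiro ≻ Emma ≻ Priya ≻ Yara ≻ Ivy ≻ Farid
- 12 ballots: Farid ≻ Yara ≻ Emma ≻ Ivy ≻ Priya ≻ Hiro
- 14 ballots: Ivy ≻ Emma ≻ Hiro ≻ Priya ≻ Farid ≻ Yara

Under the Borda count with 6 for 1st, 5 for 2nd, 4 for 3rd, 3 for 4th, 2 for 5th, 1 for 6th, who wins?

Priya: 10×1 + 12×2 + 17×1 + 10×4 + 12×2 + 14×3 = 157
Ivy: 10×3 + 12×1 + 17×6 + 10×2 + 12×3 + 14×6 = 284
Emma: 10×2 + 12×5 + 17×5 + 10×5 + 12×4 + 14×5 = 333
Yara: 10×4 + 12×4 + 17×2 + 10×3 + 12×5 + 14×1 = 226
Farid: 10×6 + 12×6 + 17×3 + 10×1 + 12×6 + 14×2 = 293
Hiro: 10×5 + 12×3 + 17×4 + 10×6 + 12×1 + 14×4 = 282

Emma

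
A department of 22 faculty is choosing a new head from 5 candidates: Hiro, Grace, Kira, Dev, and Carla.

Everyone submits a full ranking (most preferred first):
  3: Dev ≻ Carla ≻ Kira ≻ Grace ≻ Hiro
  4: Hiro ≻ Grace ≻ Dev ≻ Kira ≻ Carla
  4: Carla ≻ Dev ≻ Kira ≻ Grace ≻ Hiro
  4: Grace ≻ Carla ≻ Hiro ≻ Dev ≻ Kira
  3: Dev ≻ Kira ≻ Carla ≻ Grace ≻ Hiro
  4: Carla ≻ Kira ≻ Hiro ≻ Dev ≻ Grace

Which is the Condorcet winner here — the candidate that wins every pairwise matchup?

Carla vs Hiro: 18–4
Carla vs Grace: 14–8
Carla vs Kira: 15–7
Carla vs Dev: 12–10
Carla beats every other candidate.

Carla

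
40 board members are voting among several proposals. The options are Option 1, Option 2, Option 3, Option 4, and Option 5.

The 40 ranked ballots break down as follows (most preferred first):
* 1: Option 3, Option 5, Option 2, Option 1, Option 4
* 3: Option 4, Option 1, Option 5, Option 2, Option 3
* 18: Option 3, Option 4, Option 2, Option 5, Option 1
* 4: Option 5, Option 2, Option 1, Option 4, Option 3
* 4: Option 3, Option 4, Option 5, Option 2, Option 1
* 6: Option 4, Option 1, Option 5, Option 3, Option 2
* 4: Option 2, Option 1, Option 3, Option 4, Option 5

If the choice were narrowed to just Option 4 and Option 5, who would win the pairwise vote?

Option 4

Option 4 is ranked above Option 5 on 35 ballots; Option 5 above Option 4 on 5.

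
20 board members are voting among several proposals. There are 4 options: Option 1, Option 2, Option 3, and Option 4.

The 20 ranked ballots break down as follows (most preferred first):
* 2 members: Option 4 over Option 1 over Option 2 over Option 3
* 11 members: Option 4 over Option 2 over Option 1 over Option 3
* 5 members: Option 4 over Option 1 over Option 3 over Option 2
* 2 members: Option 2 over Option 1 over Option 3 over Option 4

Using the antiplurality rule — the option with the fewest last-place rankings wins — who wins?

Option 1

Last-place votes: Option 1 0, Option 2 5, Option 3 13, Option 4 2.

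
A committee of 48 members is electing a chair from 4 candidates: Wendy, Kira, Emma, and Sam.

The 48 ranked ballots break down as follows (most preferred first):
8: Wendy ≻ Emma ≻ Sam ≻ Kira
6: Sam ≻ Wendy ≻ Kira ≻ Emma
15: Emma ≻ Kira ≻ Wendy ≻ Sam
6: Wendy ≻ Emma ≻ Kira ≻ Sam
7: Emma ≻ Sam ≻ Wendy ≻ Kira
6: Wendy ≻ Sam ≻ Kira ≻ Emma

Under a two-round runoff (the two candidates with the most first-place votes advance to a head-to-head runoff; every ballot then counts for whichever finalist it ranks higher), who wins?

Round 1 first-place votes: Wendy 20, Kira 0, Emma 22, Sam 6. Emma and Wendy advance.
Runoff: Emma is ranked above Wendy on 22 ballots, Wendy above Emma on 26.

Wendy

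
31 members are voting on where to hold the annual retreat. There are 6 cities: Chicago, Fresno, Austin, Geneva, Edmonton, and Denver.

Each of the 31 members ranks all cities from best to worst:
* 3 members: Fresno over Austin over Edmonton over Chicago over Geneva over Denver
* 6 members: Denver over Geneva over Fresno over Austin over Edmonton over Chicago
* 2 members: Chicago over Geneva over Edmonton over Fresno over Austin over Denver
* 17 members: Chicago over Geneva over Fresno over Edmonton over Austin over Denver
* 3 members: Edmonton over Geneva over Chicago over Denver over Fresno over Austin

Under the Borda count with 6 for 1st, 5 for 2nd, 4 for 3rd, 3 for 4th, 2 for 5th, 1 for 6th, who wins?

Geneva

Chicago: 3×3 + 6×1 + 2×6 + 17×6 + 3×4 = 141
Fresno: 3×6 + 6×4 + 2×3 + 17×4 + 3×2 = 122
Austin: 3×5 + 6×3 + 2×2 + 17×2 + 3×1 = 74
Geneva: 3×2 + 6×5 + 2×5 + 17×5 + 3×5 = 146
Edmonton: 3×4 + 6×2 + 2×4 + 17×3 + 3×6 = 101
Denver: 3×1 + 6×6 + 2×1 + 17×1 + 3×3 = 67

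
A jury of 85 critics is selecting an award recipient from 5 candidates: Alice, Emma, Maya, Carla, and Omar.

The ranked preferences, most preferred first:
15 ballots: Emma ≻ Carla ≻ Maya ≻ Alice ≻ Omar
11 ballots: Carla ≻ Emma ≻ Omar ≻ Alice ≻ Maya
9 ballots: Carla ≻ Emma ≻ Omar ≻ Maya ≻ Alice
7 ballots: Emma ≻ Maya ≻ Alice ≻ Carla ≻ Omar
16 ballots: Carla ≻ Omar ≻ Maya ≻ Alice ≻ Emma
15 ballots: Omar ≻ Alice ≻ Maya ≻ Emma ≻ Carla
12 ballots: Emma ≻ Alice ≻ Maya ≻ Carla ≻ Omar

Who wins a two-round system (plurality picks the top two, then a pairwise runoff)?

Round 1 first-place votes: Alice 0, Emma 34, Maya 0, Carla 36, Omar 15. Carla and Emma advance.
Runoff: Carla is ranked above Emma on 36 ballots, Emma above Carla on 49.

Emma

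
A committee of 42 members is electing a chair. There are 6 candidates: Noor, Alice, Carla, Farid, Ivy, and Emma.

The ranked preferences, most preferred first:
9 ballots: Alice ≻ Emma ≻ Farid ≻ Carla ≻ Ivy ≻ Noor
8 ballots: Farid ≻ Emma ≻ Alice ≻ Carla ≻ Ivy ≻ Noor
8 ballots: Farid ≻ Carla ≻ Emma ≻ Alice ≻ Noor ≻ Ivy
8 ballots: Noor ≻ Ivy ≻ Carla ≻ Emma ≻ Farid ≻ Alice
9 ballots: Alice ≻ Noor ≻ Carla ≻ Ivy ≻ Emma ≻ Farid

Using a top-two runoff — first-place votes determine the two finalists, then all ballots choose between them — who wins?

Farid

Round 1 first-place votes: Noor 8, Alice 18, Carla 0, Farid 16, Ivy 0, Emma 0. Alice and Farid advance.
Runoff: Alice is ranked above Farid on 18 ballots, Farid above Alice on 24.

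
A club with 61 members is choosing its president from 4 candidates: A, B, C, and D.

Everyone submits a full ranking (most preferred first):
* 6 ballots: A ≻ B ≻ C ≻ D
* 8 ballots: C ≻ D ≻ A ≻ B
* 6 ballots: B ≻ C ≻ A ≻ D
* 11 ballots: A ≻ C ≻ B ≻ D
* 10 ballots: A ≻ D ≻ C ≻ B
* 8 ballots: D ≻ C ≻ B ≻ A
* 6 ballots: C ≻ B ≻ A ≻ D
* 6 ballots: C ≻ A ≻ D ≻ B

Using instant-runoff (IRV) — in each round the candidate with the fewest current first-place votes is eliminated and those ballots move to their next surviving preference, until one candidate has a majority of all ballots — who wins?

C

Round 1: A 27, B 6, C 20, D 8. B eliminated.
Round 2: A 27, C 26, D 8. D eliminated.
Round 3: A 27, C 34. C has a majority (≥31).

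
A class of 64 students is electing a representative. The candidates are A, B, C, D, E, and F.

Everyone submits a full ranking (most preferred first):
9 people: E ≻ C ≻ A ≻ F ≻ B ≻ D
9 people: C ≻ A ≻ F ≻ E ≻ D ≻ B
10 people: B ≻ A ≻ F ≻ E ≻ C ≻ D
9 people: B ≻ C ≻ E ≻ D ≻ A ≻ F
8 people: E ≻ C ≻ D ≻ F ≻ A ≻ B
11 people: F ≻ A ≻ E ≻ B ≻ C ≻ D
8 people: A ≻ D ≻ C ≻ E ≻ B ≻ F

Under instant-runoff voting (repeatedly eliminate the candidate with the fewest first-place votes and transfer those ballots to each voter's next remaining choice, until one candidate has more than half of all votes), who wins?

Round 1: A 8, B 19, C 9, D 0, E 17, F 11. D eliminated.
Round 2: A 8, B 19, C 9, E 17, F 11. A eliminated.
Round 3: B 19, C 17, E 17, F 11. F eliminated.
Round 4: B 19, C 17, E 28. C eliminated.
Round 5: B 19, E 45. E has a majority (≥33).

E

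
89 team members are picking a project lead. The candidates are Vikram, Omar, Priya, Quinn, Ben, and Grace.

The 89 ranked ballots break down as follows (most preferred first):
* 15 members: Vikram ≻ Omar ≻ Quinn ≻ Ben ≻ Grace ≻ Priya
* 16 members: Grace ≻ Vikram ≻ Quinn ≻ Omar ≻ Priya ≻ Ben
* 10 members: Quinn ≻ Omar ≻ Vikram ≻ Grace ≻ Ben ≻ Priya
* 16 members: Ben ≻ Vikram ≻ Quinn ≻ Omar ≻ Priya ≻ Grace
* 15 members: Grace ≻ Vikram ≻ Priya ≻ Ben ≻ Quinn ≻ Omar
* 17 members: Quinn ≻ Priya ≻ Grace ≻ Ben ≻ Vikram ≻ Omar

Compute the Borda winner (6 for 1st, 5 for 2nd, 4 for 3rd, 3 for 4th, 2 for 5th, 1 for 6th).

Vikram

Vikram: 15×6 + 16×5 + 10×4 + 16×5 + 15×5 + 17×2 = 399
Omar: 15×5 + 16×3 + 10×5 + 16×3 + 15×1 + 17×1 = 253
Priya: 15×1 + 16×2 + 10×1 + 16×2 + 15×4 + 17×5 = 234
Quinn: 15×4 + 16×4 + 10×6 + 16×4 + 15×2 + 17×6 = 380
Ben: 15×3 + 16×1 + 10×2 + 16×6 + 15×3 + 17×3 = 273
Grace: 15×2 + 16×6 + 10×3 + 16×1 + 15×6 + 17×4 = 330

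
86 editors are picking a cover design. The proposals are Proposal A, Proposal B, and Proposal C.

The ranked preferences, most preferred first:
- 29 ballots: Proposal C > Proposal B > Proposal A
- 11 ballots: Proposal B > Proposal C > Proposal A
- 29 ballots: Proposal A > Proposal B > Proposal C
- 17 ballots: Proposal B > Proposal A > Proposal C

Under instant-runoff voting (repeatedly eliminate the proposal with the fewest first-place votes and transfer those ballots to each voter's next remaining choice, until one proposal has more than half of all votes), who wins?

Proposal A

Round 1: Proposal A 29, Proposal B 28, Proposal C 29. Proposal B eliminated.
Round 2: Proposal A 46, Proposal C 40. Proposal A has a majority (≥44).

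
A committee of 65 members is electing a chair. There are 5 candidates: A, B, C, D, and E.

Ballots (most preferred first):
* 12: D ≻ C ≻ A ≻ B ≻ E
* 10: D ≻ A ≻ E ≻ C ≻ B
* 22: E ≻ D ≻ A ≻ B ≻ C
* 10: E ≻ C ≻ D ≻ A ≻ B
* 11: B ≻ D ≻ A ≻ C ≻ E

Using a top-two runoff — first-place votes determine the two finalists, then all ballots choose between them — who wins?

D

Round 1 first-place votes: A 0, B 11, C 0, D 22, E 32. E and D advance.
Runoff: E is ranked above D on 32 ballots, D above E on 33.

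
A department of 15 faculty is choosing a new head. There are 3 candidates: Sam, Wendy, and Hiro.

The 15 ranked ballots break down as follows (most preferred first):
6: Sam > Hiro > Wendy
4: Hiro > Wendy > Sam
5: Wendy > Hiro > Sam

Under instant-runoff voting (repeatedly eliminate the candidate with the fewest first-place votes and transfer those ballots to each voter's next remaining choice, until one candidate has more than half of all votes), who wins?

Wendy

Round 1: Sam 6, Wendy 5, Hiro 4. Hiro eliminated.
Round 2: Sam 6, Wendy 9. Wendy has a majority (≥8).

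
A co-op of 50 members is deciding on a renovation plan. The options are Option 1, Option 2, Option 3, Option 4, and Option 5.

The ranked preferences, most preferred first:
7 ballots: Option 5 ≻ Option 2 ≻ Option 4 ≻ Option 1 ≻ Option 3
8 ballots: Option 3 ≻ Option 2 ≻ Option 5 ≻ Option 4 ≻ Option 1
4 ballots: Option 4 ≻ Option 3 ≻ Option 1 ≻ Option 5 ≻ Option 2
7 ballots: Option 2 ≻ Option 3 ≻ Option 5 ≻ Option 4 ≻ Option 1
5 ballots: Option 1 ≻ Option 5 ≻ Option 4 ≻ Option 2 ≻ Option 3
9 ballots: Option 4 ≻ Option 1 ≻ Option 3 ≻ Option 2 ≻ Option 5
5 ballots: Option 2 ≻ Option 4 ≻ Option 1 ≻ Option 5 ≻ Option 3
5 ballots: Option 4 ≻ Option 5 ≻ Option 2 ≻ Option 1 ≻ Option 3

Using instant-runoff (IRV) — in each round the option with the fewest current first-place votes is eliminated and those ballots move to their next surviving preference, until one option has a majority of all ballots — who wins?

Option 2

Round 1: Option 1 5, Option 2 12, Option 3 8, Option 4 18, Option 5 7. Option 1 eliminated.
Round 2: Option 2 12, Option 3 8, Option 4 18, Option 5 12. Option 3 eliminated.
Round 3: Option 2 20, Option 4 18, Option 5 12. Option 5 eliminated.
Round 4: Option 2 27, Option 4 23. Option 2 has a majority (≥26).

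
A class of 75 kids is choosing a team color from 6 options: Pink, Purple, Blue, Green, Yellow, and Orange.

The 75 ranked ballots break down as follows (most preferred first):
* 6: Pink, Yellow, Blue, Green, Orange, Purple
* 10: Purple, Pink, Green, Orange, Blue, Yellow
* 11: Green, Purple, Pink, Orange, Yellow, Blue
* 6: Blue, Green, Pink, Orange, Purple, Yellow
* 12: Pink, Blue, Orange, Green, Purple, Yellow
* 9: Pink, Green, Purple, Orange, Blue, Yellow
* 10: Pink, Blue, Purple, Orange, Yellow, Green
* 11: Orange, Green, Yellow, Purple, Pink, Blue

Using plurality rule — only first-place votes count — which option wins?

Pink

First-place votes: Pink 37, Purple 10, Blue 6, Green 11, Yellow 0, Orange 11.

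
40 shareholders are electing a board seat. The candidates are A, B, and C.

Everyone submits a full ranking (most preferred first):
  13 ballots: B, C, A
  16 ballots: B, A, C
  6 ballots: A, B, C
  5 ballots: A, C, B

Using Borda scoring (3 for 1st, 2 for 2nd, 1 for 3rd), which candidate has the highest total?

B

A: 13×1 + 16×2 + 6×3 + 5×3 = 78
B: 13×3 + 16×3 + 6×2 + 5×1 = 104
C: 13×2 + 16×1 + 6×1 + 5×2 = 58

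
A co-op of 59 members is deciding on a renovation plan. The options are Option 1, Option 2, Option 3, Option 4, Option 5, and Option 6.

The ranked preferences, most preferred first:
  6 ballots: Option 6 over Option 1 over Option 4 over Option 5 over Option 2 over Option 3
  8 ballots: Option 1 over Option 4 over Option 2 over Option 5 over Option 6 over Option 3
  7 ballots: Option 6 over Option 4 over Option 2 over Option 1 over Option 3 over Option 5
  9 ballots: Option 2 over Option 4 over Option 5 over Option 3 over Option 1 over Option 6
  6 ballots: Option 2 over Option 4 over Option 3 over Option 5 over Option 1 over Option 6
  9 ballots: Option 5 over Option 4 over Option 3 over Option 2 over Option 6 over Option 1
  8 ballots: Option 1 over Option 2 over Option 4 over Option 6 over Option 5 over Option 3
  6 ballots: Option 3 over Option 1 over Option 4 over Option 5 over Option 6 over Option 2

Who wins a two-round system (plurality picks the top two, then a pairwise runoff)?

Option 2

Round 1 first-place votes: Option 1 16, Option 2 15, Option 3 6, Option 4 0, Option 5 9, Option 6 13. Option 1 and Option 2 advance.
Runoff: Option 1 is ranked above Option 2 on 28 ballots, Option 2 above Option 1 on 31.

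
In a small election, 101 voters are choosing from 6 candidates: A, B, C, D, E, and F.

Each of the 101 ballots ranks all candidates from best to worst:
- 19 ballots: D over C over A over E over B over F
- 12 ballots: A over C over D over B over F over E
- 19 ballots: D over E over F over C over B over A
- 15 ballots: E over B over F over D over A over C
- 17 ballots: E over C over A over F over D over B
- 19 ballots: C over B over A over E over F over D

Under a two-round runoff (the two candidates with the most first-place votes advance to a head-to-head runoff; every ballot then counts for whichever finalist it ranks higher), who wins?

E

Round 1 first-place votes: A 12, B 0, C 19, D 38, E 32, F 0. D and E advance.
Runoff: D is ranked above E on 50 ballots, E above D on 51.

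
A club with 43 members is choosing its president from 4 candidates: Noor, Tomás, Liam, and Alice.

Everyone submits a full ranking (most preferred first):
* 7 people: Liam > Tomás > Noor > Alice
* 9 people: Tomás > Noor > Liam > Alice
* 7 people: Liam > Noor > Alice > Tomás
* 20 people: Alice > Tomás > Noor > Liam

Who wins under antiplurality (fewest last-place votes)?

Last-place votes: Noor 0, Tomás 7, Liam 20, Alice 16.

Noor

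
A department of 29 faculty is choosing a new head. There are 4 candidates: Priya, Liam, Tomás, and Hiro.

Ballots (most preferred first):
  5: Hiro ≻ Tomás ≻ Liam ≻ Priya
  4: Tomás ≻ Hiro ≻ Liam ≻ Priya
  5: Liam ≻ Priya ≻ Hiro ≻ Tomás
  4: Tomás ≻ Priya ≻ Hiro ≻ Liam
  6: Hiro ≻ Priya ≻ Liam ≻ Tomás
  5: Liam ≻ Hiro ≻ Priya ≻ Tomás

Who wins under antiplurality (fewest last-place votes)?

Last-place votes: Priya 9, Liam 4, Tomás 16, Hiro 0.

Hiro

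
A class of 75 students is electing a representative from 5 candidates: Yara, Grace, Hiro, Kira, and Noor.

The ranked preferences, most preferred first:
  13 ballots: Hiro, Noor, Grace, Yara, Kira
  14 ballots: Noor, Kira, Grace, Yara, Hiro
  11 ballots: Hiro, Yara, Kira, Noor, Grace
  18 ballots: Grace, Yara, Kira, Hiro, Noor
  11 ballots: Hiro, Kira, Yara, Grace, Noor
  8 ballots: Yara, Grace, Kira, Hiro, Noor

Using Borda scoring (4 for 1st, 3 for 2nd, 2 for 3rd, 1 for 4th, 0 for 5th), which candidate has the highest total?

Yara: 13×1 + 14×1 + 11×3 + 18×3 + 11×2 + 8×4 = 168
Grace: 13×2 + 14×2 + 11×0 + 18×4 + 11×1 + 8×3 = 161
Hiro: 13×4 + 14×0 + 11×4 + 18×1 + 11×4 + 8×1 = 166
Kira: 13×0 + 14×3 + 11×2 + 18×2 + 11×3 + 8×2 = 149
Noor: 13×3 + 14×4 + 11×1 + 18×0 + 11×0 + 8×0 = 106

Yara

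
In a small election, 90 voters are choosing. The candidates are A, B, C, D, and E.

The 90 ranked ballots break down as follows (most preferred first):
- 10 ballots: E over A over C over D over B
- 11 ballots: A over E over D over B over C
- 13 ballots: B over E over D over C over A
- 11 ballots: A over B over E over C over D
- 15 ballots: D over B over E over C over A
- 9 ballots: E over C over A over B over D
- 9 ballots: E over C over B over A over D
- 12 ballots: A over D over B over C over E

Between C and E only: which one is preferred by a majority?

E

C is ranked above E on 12 ballots; E above C on 78.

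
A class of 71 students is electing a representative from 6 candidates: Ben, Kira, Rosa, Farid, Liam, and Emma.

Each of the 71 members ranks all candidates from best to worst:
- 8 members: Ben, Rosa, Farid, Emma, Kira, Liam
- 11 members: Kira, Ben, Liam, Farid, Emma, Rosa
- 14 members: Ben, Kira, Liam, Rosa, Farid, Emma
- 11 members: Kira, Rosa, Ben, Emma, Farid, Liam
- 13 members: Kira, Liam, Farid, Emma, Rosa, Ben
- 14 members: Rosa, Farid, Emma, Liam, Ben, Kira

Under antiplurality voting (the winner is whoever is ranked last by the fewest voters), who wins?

Farid

Last-place votes: Ben 13, Kira 14, Rosa 11, Farid 0, Liam 19, Emma 14.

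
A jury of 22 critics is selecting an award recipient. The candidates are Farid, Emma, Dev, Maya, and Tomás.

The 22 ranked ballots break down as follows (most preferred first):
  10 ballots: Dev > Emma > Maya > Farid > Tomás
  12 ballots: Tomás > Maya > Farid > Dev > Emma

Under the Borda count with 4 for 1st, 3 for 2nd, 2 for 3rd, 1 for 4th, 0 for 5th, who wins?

Maya

Farid: 10×1 + 12×2 = 34
Emma: 10×3 + 12×0 = 30
Dev: 10×4 + 12×1 = 52
Maya: 10×2 + 12×3 = 56
Tomás: 10×0 + 12×4 = 48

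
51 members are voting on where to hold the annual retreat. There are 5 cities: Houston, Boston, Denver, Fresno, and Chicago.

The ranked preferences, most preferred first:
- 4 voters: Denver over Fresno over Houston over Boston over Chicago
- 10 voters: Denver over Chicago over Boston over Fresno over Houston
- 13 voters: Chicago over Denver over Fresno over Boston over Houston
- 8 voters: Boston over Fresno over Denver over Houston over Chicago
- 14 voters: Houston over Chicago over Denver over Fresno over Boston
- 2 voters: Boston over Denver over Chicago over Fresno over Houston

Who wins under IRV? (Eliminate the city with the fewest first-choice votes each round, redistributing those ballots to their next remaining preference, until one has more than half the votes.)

Round 1: Houston 14, Boston 10, Denver 14, Fresno 0, Chicago 13. Fresno eliminated.
Round 2: Houston 14, Boston 10, Denver 14, Chicago 13. Boston eliminated.
Round 3: Houston 14, Denver 24, Chicago 13. Chicago eliminated.
Round 4: Houston 14, Denver 37. Denver has a majority (≥26).

Denver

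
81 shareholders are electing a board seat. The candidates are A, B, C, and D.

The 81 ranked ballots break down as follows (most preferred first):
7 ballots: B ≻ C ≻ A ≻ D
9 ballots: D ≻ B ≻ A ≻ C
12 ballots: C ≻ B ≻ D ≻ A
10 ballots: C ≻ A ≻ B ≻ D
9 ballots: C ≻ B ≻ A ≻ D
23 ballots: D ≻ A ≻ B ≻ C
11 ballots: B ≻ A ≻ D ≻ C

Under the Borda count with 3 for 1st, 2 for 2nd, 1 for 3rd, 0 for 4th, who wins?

A: 7×1 + 9×1 + 12×0 + 10×2 + 9×1 + 23×2 + 11×2 = 113
B: 7×3 + 9×2 + 12×2 + 10×1 + 9×2 + 23×1 + 11×3 = 147
C: 7×2 + 9×0 + 12×3 + 10×3 + 9×3 + 23×0 + 11×0 = 107
D: 7×0 + 9×3 + 12×1 + 10×0 + 9×0 + 23×3 + 11×1 = 119

B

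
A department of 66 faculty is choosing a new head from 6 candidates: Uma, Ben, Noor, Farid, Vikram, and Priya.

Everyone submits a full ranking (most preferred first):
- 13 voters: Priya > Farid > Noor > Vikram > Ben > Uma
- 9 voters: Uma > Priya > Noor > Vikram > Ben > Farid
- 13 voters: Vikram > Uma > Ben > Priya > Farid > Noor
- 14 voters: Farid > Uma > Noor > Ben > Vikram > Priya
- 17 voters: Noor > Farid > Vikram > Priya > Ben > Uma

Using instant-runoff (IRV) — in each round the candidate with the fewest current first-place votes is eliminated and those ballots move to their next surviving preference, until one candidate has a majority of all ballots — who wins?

Round 1: Uma 9, Ben 0, Noor 17, Farid 14, Vikram 13, Priya 13. Ben eliminated.
Round 2: Uma 9, Noor 17, Farid 14, Vikram 13, Priya 13. Uma eliminated.
Round 3: Noor 17, Farid 14, Vikram 13, Priya 22. Vikram eliminated.
Round 4: Noor 17, Farid 14, Priya 35. Priya has a majority (≥34).

Priya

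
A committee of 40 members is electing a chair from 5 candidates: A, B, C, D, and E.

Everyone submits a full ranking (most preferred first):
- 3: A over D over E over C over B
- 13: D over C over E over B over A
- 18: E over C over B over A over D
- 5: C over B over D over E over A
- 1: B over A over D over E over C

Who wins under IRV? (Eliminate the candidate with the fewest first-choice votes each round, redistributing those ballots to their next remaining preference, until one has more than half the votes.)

Round 1: A 3, B 1, C 5, D 13, E 18. B eliminated.
Round 2: A 4, C 5, D 13, E 18. A eliminated.
Round 3: C 5, D 17, E 18. C eliminated.
Round 4: D 22, E 18. D has a majority (≥21).

D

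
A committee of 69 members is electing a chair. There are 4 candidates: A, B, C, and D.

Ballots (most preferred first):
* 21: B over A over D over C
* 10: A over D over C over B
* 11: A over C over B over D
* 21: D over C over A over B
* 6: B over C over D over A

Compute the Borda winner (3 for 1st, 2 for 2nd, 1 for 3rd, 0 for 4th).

A: 21×2 + 10×3 + 11×3 + 21×1 + 6×0 = 126
B: 21×3 + 10×0 + 11×1 + 21×0 + 6×3 = 92
C: 21×0 + 10×1 + 11×2 + 21×2 + 6×2 = 86
D: 21×1 + 10×2 + 11×0 + 21×3 + 6×1 = 110

A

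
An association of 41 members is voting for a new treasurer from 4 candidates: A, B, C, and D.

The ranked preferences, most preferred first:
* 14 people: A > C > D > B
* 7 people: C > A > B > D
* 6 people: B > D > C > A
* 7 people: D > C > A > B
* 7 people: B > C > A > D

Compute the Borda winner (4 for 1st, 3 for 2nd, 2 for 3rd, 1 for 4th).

A: 14×4 + 7×3 + 6×1 + 7×2 + 7×2 = 111
B: 14×1 + 7×2 + 6×4 + 7×1 + 7×4 = 87
C: 14×3 + 7×4 + 6×2 + 7×3 + 7×3 = 124
D: 14×2 + 7×1 + 6×3 + 7×4 + 7×1 = 88

C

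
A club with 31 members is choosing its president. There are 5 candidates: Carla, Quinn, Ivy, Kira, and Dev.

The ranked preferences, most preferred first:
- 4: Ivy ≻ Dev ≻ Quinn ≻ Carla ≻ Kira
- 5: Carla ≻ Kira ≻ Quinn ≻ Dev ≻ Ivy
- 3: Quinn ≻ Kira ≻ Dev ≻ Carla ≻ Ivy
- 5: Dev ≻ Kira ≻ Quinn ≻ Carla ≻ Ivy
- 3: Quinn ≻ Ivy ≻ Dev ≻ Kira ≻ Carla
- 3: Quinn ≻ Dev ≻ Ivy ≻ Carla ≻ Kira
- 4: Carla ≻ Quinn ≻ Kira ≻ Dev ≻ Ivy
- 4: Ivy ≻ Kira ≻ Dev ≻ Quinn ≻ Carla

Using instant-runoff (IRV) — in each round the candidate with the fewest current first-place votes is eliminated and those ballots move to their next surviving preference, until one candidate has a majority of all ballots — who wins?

Round 1: Carla 9, Quinn 9, Ivy 8, Kira 0, Dev 5. Kira eliminated.
Round 2: Carla 9, Quinn 9, Ivy 8, Dev 5. Dev eliminated.
Round 3: Carla 9, Quinn 14, Ivy 8. Ivy eliminated.
Round 4: Carla 9, Quinn 22. Quinn has a majority (≥16).

Quinn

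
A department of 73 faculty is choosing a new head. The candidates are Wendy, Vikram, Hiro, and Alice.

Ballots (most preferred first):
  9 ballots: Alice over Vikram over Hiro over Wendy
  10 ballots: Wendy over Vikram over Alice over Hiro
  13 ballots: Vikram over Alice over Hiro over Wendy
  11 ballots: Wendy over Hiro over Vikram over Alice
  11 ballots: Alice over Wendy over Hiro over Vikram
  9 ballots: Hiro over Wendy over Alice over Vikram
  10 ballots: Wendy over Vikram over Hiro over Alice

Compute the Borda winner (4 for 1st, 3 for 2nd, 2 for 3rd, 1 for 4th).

Wendy: 9×1 + 10×4 + 13×1 + 11×4 + 11×3 + 9×3 + 10×4 = 206
Vikram: 9×3 + 10×3 + 13×4 + 11×2 + 11×1 + 9×1 + 10×3 = 181
Hiro: 9×2 + 10×1 + 13×2 + 11×3 + 11×2 + 9×4 + 10×2 = 165
Alice: 9×4 + 10×2 + 13×3 + 11×1 + 11×4 + 9×2 + 10×1 = 178

Wendy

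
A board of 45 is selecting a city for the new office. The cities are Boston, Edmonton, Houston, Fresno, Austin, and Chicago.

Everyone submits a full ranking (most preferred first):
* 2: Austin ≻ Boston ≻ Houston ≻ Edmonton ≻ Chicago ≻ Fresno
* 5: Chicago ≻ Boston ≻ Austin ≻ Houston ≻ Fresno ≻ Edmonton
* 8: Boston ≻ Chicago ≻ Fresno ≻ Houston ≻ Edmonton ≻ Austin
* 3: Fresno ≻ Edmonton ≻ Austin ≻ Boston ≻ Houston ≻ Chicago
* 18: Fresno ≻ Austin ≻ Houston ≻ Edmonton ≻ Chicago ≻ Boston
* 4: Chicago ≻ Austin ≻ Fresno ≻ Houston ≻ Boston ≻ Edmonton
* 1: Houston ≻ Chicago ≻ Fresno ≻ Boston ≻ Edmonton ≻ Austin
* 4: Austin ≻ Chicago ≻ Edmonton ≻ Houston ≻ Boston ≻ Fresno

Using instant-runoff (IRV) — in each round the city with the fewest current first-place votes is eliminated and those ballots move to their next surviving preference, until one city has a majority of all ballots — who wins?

Round 1: Boston 8, Edmonton 0, Houston 1, Fresno 21, Austin 6, Chicago 9. Edmonton eliminated.
Round 2: Boston 8, Houston 1, Fresno 21, Austin 6, Chicago 9. Houston eliminated.
Round 3: Boston 8, Fresno 21, Austin 6, Chicago 10. Austin eliminated.
Round 4: Boston 10, Fresno 21, Chicago 14. Boston eliminated.
Round 5: Fresno 21, Chicago 24. Chicago has a majority (≥23).

Chicago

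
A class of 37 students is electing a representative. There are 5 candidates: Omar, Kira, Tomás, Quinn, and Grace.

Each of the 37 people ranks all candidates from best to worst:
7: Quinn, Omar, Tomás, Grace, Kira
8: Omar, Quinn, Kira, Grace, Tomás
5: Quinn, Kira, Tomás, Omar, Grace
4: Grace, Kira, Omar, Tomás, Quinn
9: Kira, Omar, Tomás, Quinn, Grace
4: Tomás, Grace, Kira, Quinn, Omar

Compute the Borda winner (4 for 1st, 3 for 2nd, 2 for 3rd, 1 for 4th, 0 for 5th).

Omar: 7×3 + 8×4 + 5×1 + 4×2 + 9×3 + 4×0 = 93
Kira: 7×0 + 8×2 + 5×3 + 4×3 + 9×4 + 4×2 = 87
Tomás: 7×2 + 8×0 + 5×2 + 4×1 + 9×2 + 4×4 = 62
Quinn: 7×4 + 8×3 + 5×4 + 4×0 + 9×1 + 4×1 = 85
Grace: 7×1 + 8×1 + 5×0 + 4×4 + 9×0 + 4×3 = 43

Omar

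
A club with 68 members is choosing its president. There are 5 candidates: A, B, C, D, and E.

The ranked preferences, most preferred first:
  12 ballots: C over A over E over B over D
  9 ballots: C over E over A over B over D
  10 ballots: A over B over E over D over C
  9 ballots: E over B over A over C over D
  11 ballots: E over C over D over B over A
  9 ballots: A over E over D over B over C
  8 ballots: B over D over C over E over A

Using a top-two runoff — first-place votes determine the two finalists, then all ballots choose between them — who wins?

Round 1 first-place votes: A 19, B 8, C 21, D 0, E 20. C and E advance.
Runoff: C is ranked above E on 29 ballots, E above C on 39.

E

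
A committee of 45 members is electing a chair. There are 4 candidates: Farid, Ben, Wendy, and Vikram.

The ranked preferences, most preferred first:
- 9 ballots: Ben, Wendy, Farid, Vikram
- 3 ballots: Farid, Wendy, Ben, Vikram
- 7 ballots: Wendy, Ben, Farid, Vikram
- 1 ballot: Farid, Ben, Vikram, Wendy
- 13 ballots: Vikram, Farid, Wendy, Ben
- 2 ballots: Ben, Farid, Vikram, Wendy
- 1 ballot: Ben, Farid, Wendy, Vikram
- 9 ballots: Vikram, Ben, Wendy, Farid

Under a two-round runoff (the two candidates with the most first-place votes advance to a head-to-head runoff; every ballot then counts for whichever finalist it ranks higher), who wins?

Round 1 first-place votes: Farid 4, Ben 12, Wendy 7, Vikram 22. Vikram and Ben advance.
Runoff: Vikram is ranked above Ben on 22 ballots, Ben above Vikram on 23.

Ben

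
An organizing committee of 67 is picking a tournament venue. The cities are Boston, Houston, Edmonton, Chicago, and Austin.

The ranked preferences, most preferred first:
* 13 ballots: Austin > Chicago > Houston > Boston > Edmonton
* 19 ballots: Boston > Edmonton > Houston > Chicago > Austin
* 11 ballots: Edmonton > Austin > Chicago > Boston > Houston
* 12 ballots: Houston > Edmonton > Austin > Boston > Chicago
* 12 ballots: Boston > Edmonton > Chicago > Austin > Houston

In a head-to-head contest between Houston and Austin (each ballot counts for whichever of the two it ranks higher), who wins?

Houston is ranked above Austin on 31 ballots; Austin above Houston on 36.

Austin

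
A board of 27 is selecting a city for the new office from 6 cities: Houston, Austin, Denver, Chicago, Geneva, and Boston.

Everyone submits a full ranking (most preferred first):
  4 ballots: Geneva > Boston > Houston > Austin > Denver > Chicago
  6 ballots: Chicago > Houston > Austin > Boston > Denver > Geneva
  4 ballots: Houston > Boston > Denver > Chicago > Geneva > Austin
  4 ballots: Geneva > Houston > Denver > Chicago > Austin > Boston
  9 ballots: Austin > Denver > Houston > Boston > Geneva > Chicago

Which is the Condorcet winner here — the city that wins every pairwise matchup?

Houston

Houston vs Austin: 18–9
Houston vs Denver: 18–9
Houston vs Chicago: 21–6
Houston vs Geneva: 19–8
Houston vs Boston: 23–4
Houston beats every other city.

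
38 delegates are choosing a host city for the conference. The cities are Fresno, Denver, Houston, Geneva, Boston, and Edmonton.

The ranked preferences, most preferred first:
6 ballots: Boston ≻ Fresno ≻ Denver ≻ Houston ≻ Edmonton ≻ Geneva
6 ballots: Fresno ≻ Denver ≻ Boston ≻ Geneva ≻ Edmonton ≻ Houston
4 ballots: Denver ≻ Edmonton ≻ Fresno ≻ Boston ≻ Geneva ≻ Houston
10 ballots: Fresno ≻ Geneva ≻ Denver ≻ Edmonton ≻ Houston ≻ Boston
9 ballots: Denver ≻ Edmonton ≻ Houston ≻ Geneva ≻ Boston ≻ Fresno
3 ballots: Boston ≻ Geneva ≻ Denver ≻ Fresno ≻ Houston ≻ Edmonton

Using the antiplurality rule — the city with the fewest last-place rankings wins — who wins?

Last-place votes: Fresno 9, Denver 0, Houston 10, Geneva 6, Boston 10, Edmonton 3.

Denver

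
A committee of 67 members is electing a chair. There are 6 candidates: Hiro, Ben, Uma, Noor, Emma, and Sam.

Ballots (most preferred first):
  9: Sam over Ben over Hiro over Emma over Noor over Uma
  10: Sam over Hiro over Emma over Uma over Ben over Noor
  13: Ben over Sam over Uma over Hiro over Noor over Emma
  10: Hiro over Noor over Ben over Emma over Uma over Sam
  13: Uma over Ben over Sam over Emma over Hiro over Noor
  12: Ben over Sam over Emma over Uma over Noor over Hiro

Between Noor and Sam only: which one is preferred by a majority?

Noor is ranked above Sam on 10 ballots; Sam above Noor on 57.

Sam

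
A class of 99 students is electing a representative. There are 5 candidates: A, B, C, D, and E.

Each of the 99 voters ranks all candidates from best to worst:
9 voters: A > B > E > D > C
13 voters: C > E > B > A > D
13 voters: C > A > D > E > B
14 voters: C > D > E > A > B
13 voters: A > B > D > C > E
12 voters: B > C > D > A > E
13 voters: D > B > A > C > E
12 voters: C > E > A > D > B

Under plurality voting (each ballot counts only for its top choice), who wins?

First-place votes: A 22, B 12, C 52, D 13, E 0.

C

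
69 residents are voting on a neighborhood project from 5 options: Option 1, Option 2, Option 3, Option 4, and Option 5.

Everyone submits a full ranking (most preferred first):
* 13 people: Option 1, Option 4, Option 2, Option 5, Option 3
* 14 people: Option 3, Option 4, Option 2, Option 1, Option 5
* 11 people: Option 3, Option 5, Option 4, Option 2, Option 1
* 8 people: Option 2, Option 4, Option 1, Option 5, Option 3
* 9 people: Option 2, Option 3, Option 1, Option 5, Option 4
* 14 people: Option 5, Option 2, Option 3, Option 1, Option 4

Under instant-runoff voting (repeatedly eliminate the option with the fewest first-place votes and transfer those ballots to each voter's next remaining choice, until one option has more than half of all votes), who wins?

Option 2

Round 1: Option 1 13, Option 2 17, Option 3 25, Option 4 0, Option 5 14. Option 4 eliminated.
Round 2: Option 1 13, Option 2 17, Option 3 25, Option 5 14. Option 1 eliminated.
Round 3: Option 2 30, Option 3 25, Option 5 14. Option 5 eliminated.
Round 4: Option 2 44, Option 3 25. Option 2 has a majority (≥35).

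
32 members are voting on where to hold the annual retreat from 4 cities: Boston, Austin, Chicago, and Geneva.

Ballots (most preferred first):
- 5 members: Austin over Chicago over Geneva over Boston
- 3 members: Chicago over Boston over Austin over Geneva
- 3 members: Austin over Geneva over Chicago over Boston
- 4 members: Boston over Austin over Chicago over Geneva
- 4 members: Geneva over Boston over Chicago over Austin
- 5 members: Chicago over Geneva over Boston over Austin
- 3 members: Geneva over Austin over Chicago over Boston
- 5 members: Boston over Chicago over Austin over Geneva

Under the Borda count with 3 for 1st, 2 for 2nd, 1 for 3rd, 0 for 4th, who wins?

Boston: 5×0 + 3×2 + 3×0 + 4×3 + 4×2 + 5×1 + 3×0 + 5×3 = 46
Austin: 5×3 + 3×1 + 3×3 + 4×2 + 4×0 + 5×0 + 3×2 + 5×1 = 46
Chicago: 5×2 + 3×3 + 3×1 + 4×1 + 4×1 + 5×3 + 3×1 + 5×2 = 58
Geneva: 5×1 + 3×0 + 3×2 + 4×0 + 4×3 + 5×2 + 3×3 + 5×0 = 42

Chicago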